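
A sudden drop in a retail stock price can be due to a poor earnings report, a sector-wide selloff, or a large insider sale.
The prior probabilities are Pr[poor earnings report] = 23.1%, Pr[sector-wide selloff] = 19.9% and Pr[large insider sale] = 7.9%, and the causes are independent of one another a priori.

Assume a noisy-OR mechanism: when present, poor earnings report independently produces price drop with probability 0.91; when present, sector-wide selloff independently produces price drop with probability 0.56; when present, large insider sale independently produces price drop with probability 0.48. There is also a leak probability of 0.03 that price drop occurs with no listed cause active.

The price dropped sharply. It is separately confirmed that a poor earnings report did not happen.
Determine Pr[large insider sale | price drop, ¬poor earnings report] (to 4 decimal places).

Under noisy-OR, P(price drop | causes) = 1 − (1−0.03)·∏(1−qᵢ) over the active causes.
Weight on large insider sale=true, given the evidence: 0.031361 + 0.012232 = 0.043593
The normalizing constant is 0.03*0.801*0.921 + 0.4956*0.801*0.079 + 0.5732*0.199*0.921 + 0.778064*0.199*0.079 = 0.170781
P(large insider sale | price drop, ¬poor earnings report) = 0.043593/0.170781 ≈ 0.2553

Pr[large insider sale | price drop, ¬poor earnings report] ≈ 0.2553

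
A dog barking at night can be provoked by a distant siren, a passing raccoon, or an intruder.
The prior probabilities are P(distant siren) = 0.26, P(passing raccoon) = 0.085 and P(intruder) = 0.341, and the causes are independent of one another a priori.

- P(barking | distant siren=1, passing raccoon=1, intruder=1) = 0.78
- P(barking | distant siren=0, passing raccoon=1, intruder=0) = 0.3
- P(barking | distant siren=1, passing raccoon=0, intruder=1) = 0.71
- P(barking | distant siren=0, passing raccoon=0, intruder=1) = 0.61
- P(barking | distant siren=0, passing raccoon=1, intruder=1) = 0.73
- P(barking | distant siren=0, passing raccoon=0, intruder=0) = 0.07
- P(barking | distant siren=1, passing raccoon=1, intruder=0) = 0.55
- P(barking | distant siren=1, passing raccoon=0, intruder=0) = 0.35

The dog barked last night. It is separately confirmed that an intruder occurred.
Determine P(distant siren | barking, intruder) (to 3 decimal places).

P(distant siren | barking, intruder) ≈ 0.289

Sum P(barking|·) weighted by the priors over the 4 (distant siren, passing raccoon) configurations:
  P(barking | intruder) = 0.61*0.74*0.915 + 0.73*0.74*0.085 + 0.71*0.26*0.915 + 0.78*0.26*0.085
        = 0.413031 + 0.045917 + 0.168909 + 0.017238 = 0.645095
The terms with distant siren present sum to 0.186147, so
  P(distant siren | barking, intruder) = 0.186147 / 0.645095 ≈ 0.289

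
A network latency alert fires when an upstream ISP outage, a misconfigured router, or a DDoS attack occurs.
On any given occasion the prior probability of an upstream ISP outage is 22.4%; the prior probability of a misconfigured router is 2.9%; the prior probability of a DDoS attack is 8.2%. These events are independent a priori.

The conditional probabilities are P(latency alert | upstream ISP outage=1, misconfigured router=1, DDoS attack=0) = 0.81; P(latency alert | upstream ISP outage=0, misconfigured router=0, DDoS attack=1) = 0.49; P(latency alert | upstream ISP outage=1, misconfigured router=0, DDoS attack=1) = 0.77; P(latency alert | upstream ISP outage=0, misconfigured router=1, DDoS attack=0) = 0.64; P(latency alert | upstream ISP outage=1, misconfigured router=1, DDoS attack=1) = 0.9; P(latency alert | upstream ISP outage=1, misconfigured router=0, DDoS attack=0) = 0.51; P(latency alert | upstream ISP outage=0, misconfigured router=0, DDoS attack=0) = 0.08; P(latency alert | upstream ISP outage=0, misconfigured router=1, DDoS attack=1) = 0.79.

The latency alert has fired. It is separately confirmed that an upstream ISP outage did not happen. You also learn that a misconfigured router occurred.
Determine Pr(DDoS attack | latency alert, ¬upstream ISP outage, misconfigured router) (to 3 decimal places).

Pr(DDoS attack | latency alert, ¬upstream ISP outage, misconfigured router) ≈ 0.099

Sum P(latency alert|·) weighted by the priors over both values of DDoS attack:
  P(latency alert | ¬upstream ISP outage, misconfigured router) = 0.64*0.918 + 0.79*0.082
        = 0.587520 + 0.064780 = 0.652300
Configurations with DDoS attack contribute 0.064780, so
  P(DDoS attack | latency alert, ¬upstream ISP outage, misconfigured router) = 0.064780 / 0.652300 ≈ 0.099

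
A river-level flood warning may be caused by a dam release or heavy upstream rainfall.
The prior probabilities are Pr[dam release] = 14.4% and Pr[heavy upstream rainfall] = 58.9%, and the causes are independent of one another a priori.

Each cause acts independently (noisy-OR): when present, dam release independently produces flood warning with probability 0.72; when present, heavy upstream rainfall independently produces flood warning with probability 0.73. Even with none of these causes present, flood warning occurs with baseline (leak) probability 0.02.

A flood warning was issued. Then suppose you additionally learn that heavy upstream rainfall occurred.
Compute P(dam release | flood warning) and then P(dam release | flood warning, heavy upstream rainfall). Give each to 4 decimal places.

Under noisy-OR, P(flood warning | causes) = 1 − (1−0.02)·∏(1−qᵢ) over the active causes.
For the numerator, keep only dam release=true terms: 0.042944 + 0.078532 = 0.121476
The normalizing constant is 0.02*0.856*0.411 + 0.7354*0.856*0.589 + 0.7256*0.144*0.411 + 0.925912*0.144*0.589 = 0.499289
Posterior = 0.121476 / 0.499289 ≈ 0.2433

Now also conditioning on heavy upstream rainfall=true:
Enumerate both values of dam release and weight by the priors:
  P(flood warning | heavy upstream rainfall) = 0.7354×0.856 + 0.925912×0.144
        = 0.629502 + 0.133331 = 0.762833
Keeping only the dam release-present terms gives 0.133331, so
  P(dam release | flood warning, heavy upstream rainfall) = 0.133331 / 0.762833 ≈ 0.1748
This is intercausal reasoning (explaining away): once heavy upstream rainfall accounts for the flood warning, dam release becomes less likely.

P(dam release | flood warning) ≈ 0.2433; P(dam release | flood warning, heavy upstream rainfall) ≈ 0.1748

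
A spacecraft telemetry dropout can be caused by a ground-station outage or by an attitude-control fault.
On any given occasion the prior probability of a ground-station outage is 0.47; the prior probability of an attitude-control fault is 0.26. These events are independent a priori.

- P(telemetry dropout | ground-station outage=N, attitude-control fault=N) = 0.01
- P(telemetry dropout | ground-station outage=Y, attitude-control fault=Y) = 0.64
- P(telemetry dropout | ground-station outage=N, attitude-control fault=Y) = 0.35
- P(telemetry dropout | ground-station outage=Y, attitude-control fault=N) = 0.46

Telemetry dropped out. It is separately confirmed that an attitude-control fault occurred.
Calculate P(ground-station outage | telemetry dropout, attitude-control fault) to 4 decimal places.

By total probability over both values of ground-station outage:
  P(telemetry dropout | attitude-control fault) = 0.35×0.53 + 0.64×0.47
        = 0.185500 + 0.300800 = 0.486300
The terms with ground-station outage present sum to 0.300800, so
  P(ground-station outage | telemetry dropout, attitude-control fault) = 0.300800 / 0.486300 ≈ 0.6185

P(ground-station outage | telemetry dropout, attitude-control fault) ≈ 0.6185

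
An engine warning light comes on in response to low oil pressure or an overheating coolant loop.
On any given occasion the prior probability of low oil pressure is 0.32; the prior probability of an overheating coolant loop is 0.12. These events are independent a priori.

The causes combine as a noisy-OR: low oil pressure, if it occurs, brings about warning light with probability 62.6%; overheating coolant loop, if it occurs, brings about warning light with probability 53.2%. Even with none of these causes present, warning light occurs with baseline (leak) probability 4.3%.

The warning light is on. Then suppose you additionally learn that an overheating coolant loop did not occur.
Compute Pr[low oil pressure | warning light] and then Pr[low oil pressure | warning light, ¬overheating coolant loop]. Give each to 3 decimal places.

Pr[low oil pressure | warning light] ≈ 0.750; Pr[low oil pressure | warning light, ¬overheating coolant loop] ≈ 0.875

Under noisy-OR, P(warning light | causes) = 1 − (1−0.043)·∏(1−qᵢ) over the active causes.
Enumerate the 4 (low oil pressure, overheating coolant loop) configurations and weight by the priors:
  P(warning light) = 0.043*0.68*0.88 + 0.552124*0.68*0.12 + 0.642082*0.32*0.88 + 0.832494*0.32*0.12
        = 0.025731 + 0.045053 + 0.180810 + 0.031968 = 0.283562
Keeping only the low oil pressure-present terms gives 0.212778, so
  P(low oil pressure | warning light) = 0.212778 / 0.283562 ≈ 0.750

With the extra evidence:
P(warning light | ¬overheating coolant loop) = 0.043×0.68 + 0.642082×0.32 = 0.029240 + 0.205466 = 0.234706
The low oil pressure-present share is 0.642082×0.32 = 0.205466.
Hence the posterior is 0.205466/0.234706 ≈ 0.875.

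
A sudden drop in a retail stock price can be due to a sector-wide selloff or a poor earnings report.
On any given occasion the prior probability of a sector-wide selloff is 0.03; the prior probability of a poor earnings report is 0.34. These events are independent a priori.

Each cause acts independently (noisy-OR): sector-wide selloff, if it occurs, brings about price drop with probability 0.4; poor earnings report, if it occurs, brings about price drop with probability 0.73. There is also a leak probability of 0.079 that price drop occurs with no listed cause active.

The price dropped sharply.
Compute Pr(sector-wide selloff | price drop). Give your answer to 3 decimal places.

Pr(sector-wide selloff | price drop) ≈ 0.056

Under noisy-OR, P(price drop | causes) = 1 − (1−0.079)·∏(1−qᵢ) over the active causes.
Numerator (weight on configurations with sector-wide selloff): 0.008859 + 0.008678 = 0.017537
Denominator P(price drop): 0.079*0.97*0.66 + 0.75133*0.97*0.34 + 0.4474*0.03*0.66 + 0.850798*0.03*0.34 = 0.315902
P(sector-wide selloff | price drop) = 0.017537/0.315902 ≈ 0.056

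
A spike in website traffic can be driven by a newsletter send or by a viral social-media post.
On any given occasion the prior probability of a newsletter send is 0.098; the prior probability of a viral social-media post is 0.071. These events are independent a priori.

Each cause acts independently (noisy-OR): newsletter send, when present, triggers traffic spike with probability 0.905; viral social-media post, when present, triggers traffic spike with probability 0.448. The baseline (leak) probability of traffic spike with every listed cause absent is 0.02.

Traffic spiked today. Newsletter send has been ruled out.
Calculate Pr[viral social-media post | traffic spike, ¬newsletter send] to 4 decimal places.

Under noisy-OR, P(traffic spike | causes) = 1 − (1−0.02)·∏(1−qᵢ) over the active causes.
P(traffic spike | ¬newsletter send) = 0.02×0.929 + 0.45904×0.071 = 0.018580 + 0.032592 = 0.051172
The viral social-media post-present share is 0.45904×0.071 = 0.032592.
Hence the posterior is 0.032592/0.051172 ≈ 0.6369.

Pr[viral social-media post | traffic spike, ¬newsletter send] ≈ 0.6369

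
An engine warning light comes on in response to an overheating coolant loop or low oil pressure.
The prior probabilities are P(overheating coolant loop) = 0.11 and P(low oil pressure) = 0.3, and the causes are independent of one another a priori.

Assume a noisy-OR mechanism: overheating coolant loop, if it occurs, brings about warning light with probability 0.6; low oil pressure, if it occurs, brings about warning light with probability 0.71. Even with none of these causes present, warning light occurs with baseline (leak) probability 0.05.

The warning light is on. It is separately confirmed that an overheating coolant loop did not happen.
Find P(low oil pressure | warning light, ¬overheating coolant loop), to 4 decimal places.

P(low oil pressure | warning light, ¬overheating coolant loop) ≈ 0.8613

Under noisy-OR, P(warning light | causes) = 1 − (1−0.05)·∏(1−qᵢ) over the active causes.
P(warning light | ¬overheating coolant loop) = 0.05*0.7 + 0.7245*0.3 = 0.035000 + 0.217350 = 0.252350
The low oil pressure-present share is 0.7245*0.3 = 0.217350.
So P(low oil pressure | warning light, ¬overheating coolant loop) = 0.217350/0.252350 ≈ 0.8613.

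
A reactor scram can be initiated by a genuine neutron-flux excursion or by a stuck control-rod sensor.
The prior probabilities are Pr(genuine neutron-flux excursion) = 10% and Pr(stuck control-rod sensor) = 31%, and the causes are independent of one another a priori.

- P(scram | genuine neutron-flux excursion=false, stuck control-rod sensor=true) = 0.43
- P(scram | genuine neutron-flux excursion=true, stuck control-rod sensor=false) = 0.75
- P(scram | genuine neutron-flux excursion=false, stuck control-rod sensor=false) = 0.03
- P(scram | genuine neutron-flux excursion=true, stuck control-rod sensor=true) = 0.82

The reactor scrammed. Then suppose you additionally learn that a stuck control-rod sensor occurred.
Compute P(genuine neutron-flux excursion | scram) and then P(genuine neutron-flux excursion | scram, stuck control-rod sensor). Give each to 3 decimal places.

Enumerate the 4 (genuine neutron-flux excursion, stuck control-rod sensor) configurations and weight by the priors:
  P(scram) = 0.03·0.9·0.69 + 0.43·0.9·0.31 + 0.75·0.1·0.69 + 0.82·0.1·0.31
        = 0.018630 + 0.119970 + 0.051750 + 0.025420 = 0.215770
Keeping only the genuine neutron-flux excursion-present terms gives 0.077170, so
  P(genuine neutron-flux excursion | scram) = 0.077170 / 0.215770 ≈ 0.358

Now condition on the additional information:
P(scram | stuck control-rod sensor) = 0.43·0.9 + 0.82·0.1 = 0.387000 + 0.082000 = 0.469000
Of this, 0.082000 comes from 0.82·0.1 (the genuine neutron-flux excursion=true cases).
P(genuine neutron-flux excursion | scram, stuck control-rod sensor) = 0.082000 / 0.469000 ≈ 0.175

P(genuine neutron-flux excursion | scram) ≈ 0.358; P(genuine neutron-flux excursion | scram, stuck control-rod sensor) ≈ 0.175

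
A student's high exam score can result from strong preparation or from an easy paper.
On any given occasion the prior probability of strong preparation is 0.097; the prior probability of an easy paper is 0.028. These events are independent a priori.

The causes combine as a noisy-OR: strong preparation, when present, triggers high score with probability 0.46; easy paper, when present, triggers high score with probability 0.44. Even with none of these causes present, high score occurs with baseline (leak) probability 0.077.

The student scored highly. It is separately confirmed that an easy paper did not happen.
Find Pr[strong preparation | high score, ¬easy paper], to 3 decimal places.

Under noisy-OR, P(high score | causes) = 1 − (1−0.077)·∏(1−qᵢ) over the active causes.
For the numerator, keep only strong preparation=true terms: 0.50158·0.097 = 0.048653
Denominator P(high score | ¬easy paper): 0.077·0.903 + 0.50158·0.097 = 0.118184
Posterior = 0.048653 / 0.118184 ≈ 0.412

Pr[strong preparation | high score, ¬easy paper] ≈ 0.412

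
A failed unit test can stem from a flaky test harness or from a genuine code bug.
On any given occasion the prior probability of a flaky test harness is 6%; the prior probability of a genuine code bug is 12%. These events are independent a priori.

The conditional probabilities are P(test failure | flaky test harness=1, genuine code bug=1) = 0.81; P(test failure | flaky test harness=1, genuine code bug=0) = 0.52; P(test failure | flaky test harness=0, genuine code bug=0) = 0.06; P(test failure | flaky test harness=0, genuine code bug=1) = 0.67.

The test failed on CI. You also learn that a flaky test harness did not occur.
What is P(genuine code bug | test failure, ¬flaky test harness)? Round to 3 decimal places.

P(genuine code bug | test failure, ¬flaky test harness) ≈ 0.604

By total probability over both values of genuine code bug:
  P(test failure | ¬flaky test harness) = 0.06×0.88 + 0.67×0.12
        = 0.052800 + 0.080400 = 0.133200
Configurations with genuine code bug contribute 0.080400, so
  P(genuine code bug | test failure, ¬flaky test harness) = 0.080400 / 0.133200 ≈ 0.604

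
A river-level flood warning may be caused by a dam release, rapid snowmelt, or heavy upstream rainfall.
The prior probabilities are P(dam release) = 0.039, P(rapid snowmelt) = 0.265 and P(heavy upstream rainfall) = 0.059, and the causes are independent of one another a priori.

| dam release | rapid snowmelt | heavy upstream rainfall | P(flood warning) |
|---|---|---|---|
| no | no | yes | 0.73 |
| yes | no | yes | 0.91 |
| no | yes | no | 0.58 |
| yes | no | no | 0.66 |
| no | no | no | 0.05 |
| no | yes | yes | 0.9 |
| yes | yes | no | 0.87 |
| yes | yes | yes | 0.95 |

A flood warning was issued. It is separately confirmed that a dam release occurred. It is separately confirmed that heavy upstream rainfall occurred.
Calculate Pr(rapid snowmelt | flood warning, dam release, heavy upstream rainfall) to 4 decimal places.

Sum P(flood warning|·) weighted by the priors over both values of rapid snowmelt:
  P(flood warning | dam release, heavy upstream rainfall) = 0.91·0.735 + 0.95·0.265
        = 0.668850 + 0.251750 = 0.920600
The terms with rapid snowmelt present sum to 0.251750, so
  P(rapid snowmelt | flood warning, dam release, heavy upstream rainfall) = 0.251750 / 0.920600 ≈ 0.2735

Pr(rapid snowmelt | flood warning, dam release, heavy upstream rainfall) ≈ 0.2735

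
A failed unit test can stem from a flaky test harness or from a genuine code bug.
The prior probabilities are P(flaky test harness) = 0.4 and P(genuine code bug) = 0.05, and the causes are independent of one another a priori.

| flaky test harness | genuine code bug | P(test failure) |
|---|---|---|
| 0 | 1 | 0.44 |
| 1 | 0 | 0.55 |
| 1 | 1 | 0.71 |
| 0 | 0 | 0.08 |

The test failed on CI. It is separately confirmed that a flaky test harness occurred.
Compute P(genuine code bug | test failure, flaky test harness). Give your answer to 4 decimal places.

P(genuine code bug | test failure, flaky test harness) ≈ 0.0636

By total probability over both values of genuine code bug:
  P(test failure | flaky test harness) = 0.55×0.95 + 0.71×0.05
        = 0.522500 + 0.035500 = 0.558000
Configurations with genuine code bug contribute 0.035500, so
  P(genuine code bug | test failure, flaky test harness) = 0.035500 / 0.558000 ≈ 0.0636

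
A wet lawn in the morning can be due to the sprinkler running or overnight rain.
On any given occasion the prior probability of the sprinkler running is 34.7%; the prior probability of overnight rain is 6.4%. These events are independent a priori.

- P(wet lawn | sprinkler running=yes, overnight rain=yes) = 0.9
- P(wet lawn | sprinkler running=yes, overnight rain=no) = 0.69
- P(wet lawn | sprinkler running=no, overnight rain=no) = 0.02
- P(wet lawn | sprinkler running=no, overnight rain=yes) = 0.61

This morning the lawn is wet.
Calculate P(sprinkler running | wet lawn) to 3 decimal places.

Sum P(wet lawn|·) weighted by the priors over the 4 (sprinkler running, overnight rain) configurations:
  P(wet lawn) = 0.02·0.653·0.936 + 0.61·0.653·0.064 + 0.69·0.347·0.936 + 0.9·0.347·0.064
        = 0.012224 + 0.025493 + 0.224106 + 0.019987 = 0.281810
The terms with sprinkler running present sum to 0.244093, so
  P(sprinkler running | wet lawn) = 0.244093 / 0.281810 ≈ 0.866

P(sprinkler running | wet lawn) ≈ 0.866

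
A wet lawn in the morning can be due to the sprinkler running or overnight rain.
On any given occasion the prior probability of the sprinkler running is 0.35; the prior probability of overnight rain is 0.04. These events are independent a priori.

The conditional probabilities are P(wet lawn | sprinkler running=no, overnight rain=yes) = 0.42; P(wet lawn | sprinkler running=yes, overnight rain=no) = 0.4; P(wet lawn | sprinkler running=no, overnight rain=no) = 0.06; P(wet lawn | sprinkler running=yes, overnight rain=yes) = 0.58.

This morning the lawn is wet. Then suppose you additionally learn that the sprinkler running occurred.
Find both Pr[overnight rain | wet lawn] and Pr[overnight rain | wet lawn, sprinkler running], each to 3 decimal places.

Numerator (weight on configurations with overnight rain): 0.010920 + 0.008120 = 0.019040
Normalizer over all consistent configurations: 0.06·0.65·0.96 + 0.42·0.65·0.04 + 0.4·0.35·0.96 + 0.58·0.35·0.04 = 0.190880
P(overnight rain | wet lawn) = 0.019040/0.190880 ≈ 0.100

With the extra evidence:
P(wet lawn | sprinkler running) = 0.4·0.96 + 0.58·0.04 = 0.384000 + 0.023200 = 0.407200
Of this, 0.023200 comes from 0.58·0.04 (the overnight rain=true cases).
So P(overnight rain | wet lawn, sprinkler running) = 0.023200/0.407200 ≈ 0.057.

Pr[overnight rain | wet lawn] ≈ 0.100; Pr[overnight rain | wet lawn, sprinkler running] ≈ 0.057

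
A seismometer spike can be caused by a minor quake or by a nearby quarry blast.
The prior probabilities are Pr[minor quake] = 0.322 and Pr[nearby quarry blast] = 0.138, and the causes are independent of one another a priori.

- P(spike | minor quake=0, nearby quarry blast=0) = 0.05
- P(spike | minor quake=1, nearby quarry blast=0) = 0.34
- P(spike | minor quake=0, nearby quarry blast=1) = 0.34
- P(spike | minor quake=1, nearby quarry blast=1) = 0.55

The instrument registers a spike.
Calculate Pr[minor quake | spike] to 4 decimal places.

Pr[minor quake | spike] ≈ 0.6606

Numerator (weight on configurations with minor quake): 0.094372 + 0.024440 = 0.118812
Denominator P(spike): 0.05·0.678·0.862 + 0.34·0.678·0.138 + 0.34·0.322·0.862 + 0.55·0.322·0.138 = 0.179846
Posterior = 0.118812 / 0.179846 ≈ 0.6606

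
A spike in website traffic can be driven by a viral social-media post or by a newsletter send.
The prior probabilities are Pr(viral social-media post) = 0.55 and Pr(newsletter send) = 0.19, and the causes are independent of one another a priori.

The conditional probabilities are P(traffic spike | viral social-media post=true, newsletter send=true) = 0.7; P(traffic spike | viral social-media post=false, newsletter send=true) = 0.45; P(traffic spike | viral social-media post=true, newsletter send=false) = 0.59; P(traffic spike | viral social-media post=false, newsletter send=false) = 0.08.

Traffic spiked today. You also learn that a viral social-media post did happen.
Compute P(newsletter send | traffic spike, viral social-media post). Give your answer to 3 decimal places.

P(newsletter send | traffic spike, viral social-media post) ≈ 0.218

For the numerator, keep only newsletter send=true terms: 0.7·0.19 = 0.133000
The normalizing constant is 0.59·0.81 + 0.7·0.19 = 0.610900
P(newsletter send | traffic spike, viral social-media post) = 0.133000/0.610900 ≈ 0.218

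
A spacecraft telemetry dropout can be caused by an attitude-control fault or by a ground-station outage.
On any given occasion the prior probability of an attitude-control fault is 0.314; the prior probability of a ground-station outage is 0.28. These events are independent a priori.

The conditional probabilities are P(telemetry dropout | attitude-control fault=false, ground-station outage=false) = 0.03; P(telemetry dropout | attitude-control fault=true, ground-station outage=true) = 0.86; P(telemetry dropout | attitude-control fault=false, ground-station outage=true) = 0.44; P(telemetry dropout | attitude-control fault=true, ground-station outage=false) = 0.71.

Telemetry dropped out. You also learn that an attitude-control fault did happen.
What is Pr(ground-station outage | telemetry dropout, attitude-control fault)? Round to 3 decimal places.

Pr(ground-station outage | telemetry dropout, attitude-control fault) ≈ 0.320

P(telemetry dropout | attitude-control fault) = 0.71×0.72 + 0.86×0.28 = 0.511200 + 0.240800 = 0.752000
Restricting to configurations with ground-station outage present: 0.86×0.28 = 0.240800.
So P(ground-station outage | telemetry dropout, attitude-control fault) = 0.240800/0.752000 ≈ 0.320.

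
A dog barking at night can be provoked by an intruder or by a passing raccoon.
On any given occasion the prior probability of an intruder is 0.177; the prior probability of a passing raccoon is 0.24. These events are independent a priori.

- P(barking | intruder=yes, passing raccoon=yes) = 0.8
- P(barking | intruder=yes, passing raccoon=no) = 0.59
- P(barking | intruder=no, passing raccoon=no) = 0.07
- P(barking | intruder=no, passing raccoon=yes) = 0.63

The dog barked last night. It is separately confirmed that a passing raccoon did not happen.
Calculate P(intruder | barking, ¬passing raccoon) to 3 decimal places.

P(intruder | barking, ¬passing raccoon) ≈ 0.644

For the numerator, keep only intruder=true terms: 0.59×0.177 = 0.104430
The normalizing constant is 0.07×0.823 + 0.59×0.177 = 0.162040
P(intruder | barking, ¬passing raccoon) = 0.104430/0.162040 ≈ 0.644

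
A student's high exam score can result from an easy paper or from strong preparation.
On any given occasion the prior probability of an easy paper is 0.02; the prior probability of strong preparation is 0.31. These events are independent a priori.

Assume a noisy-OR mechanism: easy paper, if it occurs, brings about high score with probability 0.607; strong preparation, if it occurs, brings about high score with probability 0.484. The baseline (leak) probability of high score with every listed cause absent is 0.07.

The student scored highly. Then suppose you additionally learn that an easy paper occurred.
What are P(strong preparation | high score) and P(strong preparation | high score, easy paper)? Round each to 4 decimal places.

Under noisy-OR, P(high score | causes) = 1 − (1−0.07)·∏(1−qᵢ) over the active causes.
Weight on strong preparation=true, given the evidence: 0.158012 + 0.005031 = 0.163043
The normalizing constant is 0.07·0.98·0.69 + 0.52012·0.98·0.31 + 0.63451·0.02·0.69 + 0.811407·0.02·0.31 = 0.219133
P(strong preparation | high score) = 0.163043/0.219133 ≈ 0.7440

With the extra evidence:
P(high score | easy paper) = 0.63451*0.69 + 0.811407*0.31 = 0.437812 + 0.251536 = 0.689348
The strong preparation-present share is 0.811407*0.31 = 0.251536.
Hence the posterior is 0.251536/0.689348 ≈ 0.3649.
The drop from 0.7440 to 0.3649 is the explaining-away (discounting) effect.

P(strong preparation | high score) ≈ 0.7440; P(strong preparation | high score, easy paper) ≈ 0.3649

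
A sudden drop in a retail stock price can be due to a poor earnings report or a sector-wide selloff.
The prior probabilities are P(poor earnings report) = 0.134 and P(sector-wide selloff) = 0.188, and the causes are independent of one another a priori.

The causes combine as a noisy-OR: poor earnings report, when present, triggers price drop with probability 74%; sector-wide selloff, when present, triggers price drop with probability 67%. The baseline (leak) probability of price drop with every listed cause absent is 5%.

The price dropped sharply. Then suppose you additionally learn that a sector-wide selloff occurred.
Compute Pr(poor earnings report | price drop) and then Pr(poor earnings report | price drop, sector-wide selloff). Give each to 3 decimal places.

Under noisy-OR, P(price drop | causes) = 1 − (1−0.05)·∏(1−qᵢ) over the active causes.
For the numerator, keep only poor earnings report=true terms: 0.081932 + 0.023139 = 0.105071
The normalizing constant is 0.05×0.866×0.812 + 0.6865×0.866×0.188 + 0.753×0.134×0.812 + 0.91849×0.134×0.188 = 0.251999
Posterior = 0.105071 / 0.251999 ≈ 0.417

Now also conditioning on sector-wide selloff=true:
Sum P(price drop|·) weighted by the priors over both values of poor earnings report:
  P(price drop | sector-wide selloff) = 0.6865×0.866 + 0.91849×0.134
        = 0.594509 + 0.123078 = 0.717587
Configurations with poor earnings report contribute 0.123078, so
  P(poor earnings report | price drop, sector-wide selloff) = 0.123078 / 0.717587 ≈ 0.172
Conditioning on sector-wide selloff lowers the posterior on poor earnings report: the classic explaining-away effect in a common-effect structure.

Pr(poor earnings report | price drop) ≈ 0.417; Pr(poor earnings report | price drop, sector-wide selloff) ≈ 0.172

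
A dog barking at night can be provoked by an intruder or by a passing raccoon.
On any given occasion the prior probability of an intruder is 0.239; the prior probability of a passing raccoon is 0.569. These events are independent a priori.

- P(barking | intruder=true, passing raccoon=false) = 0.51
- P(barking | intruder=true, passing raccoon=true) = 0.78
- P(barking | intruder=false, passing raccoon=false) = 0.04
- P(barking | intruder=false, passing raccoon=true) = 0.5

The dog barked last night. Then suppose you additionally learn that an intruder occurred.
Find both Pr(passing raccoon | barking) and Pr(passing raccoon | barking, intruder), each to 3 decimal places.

Pr(passing raccoon | barking) ≈ 0.831; Pr(passing raccoon | barking, intruder) ≈ 0.669

Weight on passing raccoon=true, given the evidence: 0.216504 + 0.106073 = 0.322577
The normalizing constant is 0.04*0.761*0.431 + 0.5*0.761*0.569 + 0.51*0.239*0.431 + 0.78*0.239*0.569 = 0.388232
Posterior = 0.322577 / 0.388232 ≈ 0.831

With the extra evidence:
By total probability over both values of passing raccoon:
  P(barking | intruder) = 0.51*0.431 + 0.78*0.569
        = 0.219810 + 0.443820 = 0.663630
The terms with passing raccoon present sum to 0.443820, so
  P(passing raccoon | barking, intruder) = 0.443820 / 0.663630 ≈ 0.669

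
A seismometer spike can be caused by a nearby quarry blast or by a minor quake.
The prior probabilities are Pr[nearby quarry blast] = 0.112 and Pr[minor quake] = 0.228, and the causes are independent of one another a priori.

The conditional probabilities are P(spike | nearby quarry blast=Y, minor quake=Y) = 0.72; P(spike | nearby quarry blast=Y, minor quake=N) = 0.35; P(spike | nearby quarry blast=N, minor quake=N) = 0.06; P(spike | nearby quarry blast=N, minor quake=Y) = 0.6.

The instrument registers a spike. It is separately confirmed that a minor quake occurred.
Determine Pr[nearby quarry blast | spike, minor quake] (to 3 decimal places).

P(spike | minor quake) = 0.6×0.888 + 0.72×0.112 = 0.532800 + 0.080640 = 0.613440
Of this, 0.080640 comes from 0.72×0.112 (the nearby quarry blast=true cases).
Hence the posterior is 0.080640/0.613440 ≈ 0.131.

Pr[nearby quarry blast | spike, minor quake] ≈ 0.131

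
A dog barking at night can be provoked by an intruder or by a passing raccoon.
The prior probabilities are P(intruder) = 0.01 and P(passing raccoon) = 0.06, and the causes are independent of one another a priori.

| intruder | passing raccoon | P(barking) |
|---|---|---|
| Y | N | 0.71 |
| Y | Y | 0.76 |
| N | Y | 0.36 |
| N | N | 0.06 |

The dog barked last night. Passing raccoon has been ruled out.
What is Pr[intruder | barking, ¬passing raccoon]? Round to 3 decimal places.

Pr[intruder | barking, ¬passing raccoon] ≈ 0.107

P(barking | ¬passing raccoon) = 0.06×0.99 + 0.71×0.01 = 0.059400 + 0.007100 = 0.066500
Restricting to configurations with intruder present: 0.71×0.01 = 0.007100.
So P(intruder | barking, ¬passing raccoon) = 0.007100/0.066500 ≈ 0.107.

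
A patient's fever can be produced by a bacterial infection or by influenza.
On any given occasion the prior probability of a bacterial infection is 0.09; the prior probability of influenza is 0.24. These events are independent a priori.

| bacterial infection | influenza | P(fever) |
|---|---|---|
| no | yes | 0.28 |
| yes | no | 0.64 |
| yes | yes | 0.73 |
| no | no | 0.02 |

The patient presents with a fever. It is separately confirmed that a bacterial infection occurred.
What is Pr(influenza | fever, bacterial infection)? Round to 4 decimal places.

Pr(influenza | fever, bacterial infection) ≈ 0.2648

Enumerate both values of influenza and weight by the priors:
  P(fever | bacterial infection) = 0.64·0.76 + 0.73·0.24
        = 0.486400 + 0.175200 = 0.661600
The terms with influenza present sum to 0.175200, so
  P(influenza | fever, bacterial infection) = 0.175200 / 0.661600 ≈ 0.2648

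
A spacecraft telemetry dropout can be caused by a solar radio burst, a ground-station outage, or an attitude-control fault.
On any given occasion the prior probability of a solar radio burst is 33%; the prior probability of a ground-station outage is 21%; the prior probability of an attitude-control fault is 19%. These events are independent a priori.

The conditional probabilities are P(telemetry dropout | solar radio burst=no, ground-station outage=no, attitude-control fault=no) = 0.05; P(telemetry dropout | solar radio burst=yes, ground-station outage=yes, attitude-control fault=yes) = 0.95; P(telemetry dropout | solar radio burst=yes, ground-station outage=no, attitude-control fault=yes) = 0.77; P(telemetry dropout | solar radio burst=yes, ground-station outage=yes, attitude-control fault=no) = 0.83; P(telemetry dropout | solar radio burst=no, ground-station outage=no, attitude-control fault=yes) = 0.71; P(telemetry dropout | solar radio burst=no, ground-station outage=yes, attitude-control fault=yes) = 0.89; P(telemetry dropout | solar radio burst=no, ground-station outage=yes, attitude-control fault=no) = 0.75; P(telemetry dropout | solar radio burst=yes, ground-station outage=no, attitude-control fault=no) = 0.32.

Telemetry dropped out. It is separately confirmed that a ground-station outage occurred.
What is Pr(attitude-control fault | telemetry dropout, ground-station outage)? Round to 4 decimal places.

Pr(attitude-control fault | telemetry dropout, ground-station outage) ≈ 0.2156

P(telemetry dropout | ground-station outage) = 0.75·0.67·0.81 + 0.89·0.67·0.19 + 0.83·0.33·0.81 + 0.95·0.33·0.19 = 0.407025 + 0.113297 + 0.221859 + 0.059565 = 0.801746
Restricting to configurations with attitude-control fault present: 0.113297 + 0.059565 = 0.172862.
P(attitude-control fault | telemetry dropout, ground-station outage) = 0.172862 / 0.801746 ≈ 0.2156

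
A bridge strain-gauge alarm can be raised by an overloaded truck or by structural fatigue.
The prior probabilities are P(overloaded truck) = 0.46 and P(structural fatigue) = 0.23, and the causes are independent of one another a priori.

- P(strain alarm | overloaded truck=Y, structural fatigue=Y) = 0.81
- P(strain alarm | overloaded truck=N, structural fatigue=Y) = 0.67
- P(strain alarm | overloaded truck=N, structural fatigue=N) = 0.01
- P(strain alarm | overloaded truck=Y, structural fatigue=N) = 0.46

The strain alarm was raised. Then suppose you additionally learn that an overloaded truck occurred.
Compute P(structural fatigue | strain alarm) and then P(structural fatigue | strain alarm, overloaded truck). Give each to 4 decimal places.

Weight on structural fatigue=true, given the evidence: 0.083214 + 0.085698 = 0.168912
Denominator P(strain alarm): 0.01*0.54*0.77 + 0.67*0.54*0.23 + 0.46*0.46*0.77 + 0.81*0.46*0.23 = 0.336002
Posterior = 0.168912 / 0.336002 ≈ 0.5027

Now condition on the additional information:
P(strain alarm | overloaded truck) = 0.46×0.77 + 0.81×0.23 = 0.354200 + 0.186300 = 0.540500
The structural fatigue-present share is 0.81×0.23 = 0.186300.
Hence the posterior is 0.186300/0.540500 ≈ 0.3447.

P(structural fatigue | strain alarm) ≈ 0.5027; P(structural fatigue | strain alarm, overloaded truck) ≈ 0.3447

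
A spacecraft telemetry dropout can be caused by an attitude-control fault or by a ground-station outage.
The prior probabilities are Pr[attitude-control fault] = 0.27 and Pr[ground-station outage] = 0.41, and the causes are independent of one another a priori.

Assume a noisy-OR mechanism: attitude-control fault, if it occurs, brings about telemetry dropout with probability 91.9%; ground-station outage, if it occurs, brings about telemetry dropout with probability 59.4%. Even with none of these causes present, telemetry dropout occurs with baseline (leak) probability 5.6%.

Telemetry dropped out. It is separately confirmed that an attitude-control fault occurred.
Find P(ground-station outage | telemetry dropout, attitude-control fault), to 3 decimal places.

Under noisy-OR, P(telemetry dropout | causes) = 1 − (1−0.056)·∏(1−qᵢ) over the active causes.
P(telemetry dropout | attitude-control fault) = 0.923536*0.59 + 0.968956*0.41 = 0.544886 + 0.397272 = 0.942158
Of this, 0.397272 comes from 0.968956*0.41 (the ground-station outage=true cases).
P(ground-station outage | telemetry dropout, attitude-control fault) = 0.397272 / 0.942158 ≈ 0.422

P(ground-station outage | telemetry dropout, attitude-control fault) ≈ 0.422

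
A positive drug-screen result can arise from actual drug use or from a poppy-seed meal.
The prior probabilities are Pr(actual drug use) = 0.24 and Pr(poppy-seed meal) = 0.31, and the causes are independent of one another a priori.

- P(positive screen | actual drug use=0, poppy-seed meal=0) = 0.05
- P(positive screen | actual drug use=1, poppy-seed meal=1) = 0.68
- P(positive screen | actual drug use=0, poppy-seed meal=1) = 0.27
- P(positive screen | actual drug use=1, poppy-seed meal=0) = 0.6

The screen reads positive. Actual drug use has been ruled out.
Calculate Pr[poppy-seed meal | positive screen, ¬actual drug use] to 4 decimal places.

Pr[poppy-seed meal | positive screen, ¬actual drug use] ≈ 0.7081

For the numerator, keep only poppy-seed meal=true terms: 0.27*0.31 = 0.083700
The normalizing constant is 0.05*0.69 + 0.27*0.31 = 0.118200
Posterior = 0.083700 / 0.118200 ≈ 0.7081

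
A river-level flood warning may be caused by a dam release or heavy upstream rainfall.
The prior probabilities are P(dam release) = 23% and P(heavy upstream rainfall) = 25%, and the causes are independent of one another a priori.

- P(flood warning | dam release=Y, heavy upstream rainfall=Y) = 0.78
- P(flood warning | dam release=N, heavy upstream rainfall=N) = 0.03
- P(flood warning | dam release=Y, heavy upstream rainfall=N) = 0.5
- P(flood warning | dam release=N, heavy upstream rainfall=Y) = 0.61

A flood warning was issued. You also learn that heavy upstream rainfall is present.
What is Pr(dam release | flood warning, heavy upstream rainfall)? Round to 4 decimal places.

Pr(dam release | flood warning, heavy upstream rainfall) ≈ 0.2764

P(flood warning | heavy upstream rainfall) = 0.61×0.77 + 0.78×0.23 = 0.469700 + 0.179400 = 0.649100
Restricting to configurations with dam release present: 0.78×0.23 = 0.179400.
Hence the posterior is 0.179400/0.649100 ≈ 0.2764.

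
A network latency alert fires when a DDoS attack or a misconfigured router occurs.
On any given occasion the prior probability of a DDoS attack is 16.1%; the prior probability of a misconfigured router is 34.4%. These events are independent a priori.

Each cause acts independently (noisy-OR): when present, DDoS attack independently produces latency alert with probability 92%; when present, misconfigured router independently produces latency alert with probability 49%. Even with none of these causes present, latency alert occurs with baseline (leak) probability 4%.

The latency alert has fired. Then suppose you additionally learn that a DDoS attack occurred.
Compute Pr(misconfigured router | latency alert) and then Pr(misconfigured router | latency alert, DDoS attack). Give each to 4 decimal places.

Under noisy-OR, P(latency alert | causes) = 1 − (1−0.04)·∏(1−qᵢ) over the active causes.
P(latency alert) = 0.04*0.839*0.656 + 0.5104*0.839*0.344 + 0.9232*0.161*0.656 + 0.960832*0.161*0.344 = 0.022015 + 0.147310 + 0.097505 + 0.053215 = 0.320045
Of this, 0.200525 comes from 0.147310 + 0.053215 (the misconfigured router=true cases).
P(misconfigured router | latency alert) = 0.200525 / 0.320045 ≈ 0.6266

Now also conditioning on DDoS attack=true:
Weight on misconfigured router=true, given the evidence: 0.960832*0.344 = 0.330526
Normalizer over all consistent configurations: 0.9232*0.656 + 0.960832*0.344 = 0.936145
P(misconfigured router | latency alert, DDoS attack) = 0.330526/0.936145 ≈ 0.3531
Conditioning on DDoS attack lowers the posterior on misconfigured router: the classic explaining-away effect in a common-effect structure.

Pr(misconfigured router | latency alert) ≈ 0.6266; Pr(misconfigured router | latency alert, DDoS attack) ≈ 0.3531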